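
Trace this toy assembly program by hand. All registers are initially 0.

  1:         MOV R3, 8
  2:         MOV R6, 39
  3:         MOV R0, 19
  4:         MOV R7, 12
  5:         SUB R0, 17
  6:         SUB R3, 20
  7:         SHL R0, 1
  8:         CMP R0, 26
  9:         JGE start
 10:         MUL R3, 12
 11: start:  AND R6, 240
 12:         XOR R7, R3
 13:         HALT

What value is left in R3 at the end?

-144

MOV R3, 8 → R3=8
MOV R6, 39 → R6=39
MOV R0, 19 → R0=19
MOV R7, 12 → R7=12
SUB R0, 17 → R0=19-17=2
SUB R3, 20 → R3=8-20=-12
SHL R0, 1 → R0=2<<1=4
CMP R0, 26  (cmp 4,26)
JGE start: not taken
MUL R3, 12 → R3=(-12)*12=-144
AND R6, 240 → R6=39&240=32
XOR R7, R3 → R7=12^(-144)=-132
halt.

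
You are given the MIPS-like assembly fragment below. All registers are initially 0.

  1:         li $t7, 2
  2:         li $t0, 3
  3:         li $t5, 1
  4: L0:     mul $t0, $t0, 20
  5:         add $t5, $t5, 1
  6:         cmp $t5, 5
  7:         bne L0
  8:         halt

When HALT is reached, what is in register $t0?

li $t7, 2 → $t7=2
li $t0, 3 → $t0=3
li $t5, 1 → $t5=1
mul $t0, $t0, 20 → $t0=3*20=60
add $t5, $t5, 1 → $t5=1+1=2
cmp $t5, 5  (cmp 2,5)
bne L0: taken
mul $t0, $t0, 20 → $t0=60*20=1200
add $t5, $t5, 1 → $t5=2+1=3
cmp $t5, 5  (cmp 3,5)
bne L0: taken
mul $t0, $t0, 20 → $t0=1200*20=24000
add $t5, $t5, 1 → $t5=3+1=4
cmp $t5, 5  (cmp 4,5)
bne L0: taken
mul $t0, $t0, 20 → $t0=24000*20=480000
add $t5, $t5, 1 → $t5=4+1=5
cmp $t5, 5  (cmp 5,5)
bne L0: not taken
halt.

480000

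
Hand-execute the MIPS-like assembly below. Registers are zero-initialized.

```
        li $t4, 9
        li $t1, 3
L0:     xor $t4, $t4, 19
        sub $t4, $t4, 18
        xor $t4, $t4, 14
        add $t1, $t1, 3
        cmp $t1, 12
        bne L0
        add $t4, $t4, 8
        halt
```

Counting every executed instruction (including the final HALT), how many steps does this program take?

22

after li $t4, 9: $t4=9
after li $t1, 3: $t1=3
after xor $t4, $t4, 19: $t4=9^19=26
after sub $t4, $t4, 18: $t4=26-18=8
after xor $t4, $t4, 14: $t4=8^14=6
after add $t1, $t1, 3: $t1=3+3=6
cmp $t1, 12  (cmp 6,12)
bne L0: taken
after xor $t4, $t4, 19: $t4=6^19=21
after sub $t4, $t4, 18: $t4=21-18=3
after xor $t4, $t4, 14: $t4=3^14=13
after add $t1, $t1, 3: $t1=6+3=9
cmp $t1, 12  (cmp 9,12)
bne L0: taken
after xor $t4, $t4, 19: $t4=13^19=30
after sub $t4, $t4, 18: $t4=30-18=12
after xor $t4, $t4, 14: $t4=12^14=2
after add $t1, $t1, 3: $t1=9+3=12
cmp $t1, 12  (cmp 12,12)
bne L0: not taken
after add $t4, $t4, 8: $t4=2+8=10
halt.
Total executed instructions: 22.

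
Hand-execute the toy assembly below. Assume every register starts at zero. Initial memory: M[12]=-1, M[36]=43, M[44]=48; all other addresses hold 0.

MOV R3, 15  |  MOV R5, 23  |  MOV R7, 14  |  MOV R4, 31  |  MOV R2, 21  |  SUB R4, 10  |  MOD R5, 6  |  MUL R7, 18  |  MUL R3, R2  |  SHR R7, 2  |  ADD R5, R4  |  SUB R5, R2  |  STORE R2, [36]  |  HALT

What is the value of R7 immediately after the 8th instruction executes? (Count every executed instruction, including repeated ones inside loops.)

R3=15
R5=23
R7=14
R4=31
R2=21
R4=31-10=21
R5=23%6=5
R7=14*18=252
After step 8: R7 = 252.

252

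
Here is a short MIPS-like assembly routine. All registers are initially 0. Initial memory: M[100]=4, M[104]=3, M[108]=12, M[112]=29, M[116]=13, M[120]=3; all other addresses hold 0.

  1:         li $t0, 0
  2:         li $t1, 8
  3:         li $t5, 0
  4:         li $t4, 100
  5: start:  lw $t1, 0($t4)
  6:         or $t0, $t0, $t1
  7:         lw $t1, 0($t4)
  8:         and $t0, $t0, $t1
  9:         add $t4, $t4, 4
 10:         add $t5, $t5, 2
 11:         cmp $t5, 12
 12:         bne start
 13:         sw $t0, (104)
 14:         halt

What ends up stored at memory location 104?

3

after li $t0, 0: $t0=0
after li $t1, 8: $t1=8
after li $t5, 0: $t5=0
after li $t4, 100: $t4=100
after lw $t1, 0($t4): $t1=M[100]=4
after or $t0, $t0, $t1: $t0=0|4=4
after lw $t1, 0($t4): $t1=M[100]=4
after and $t0, $t0, $t1: $t0=4&4=4
after add $t4, $t4, 4: $t4=100+4=104
after add $t5, $t5, 2: $t5=0+2=2
cmp $t5, 12  (cmp 2,12)
bne start: taken
after lw $t1, 0($t4): $t1=M[104]=3
after or $t0, $t0, $t1: $t0=4|3=7
after lw $t1, 0($t4): $t1=M[104]=3
after and $t0, $t0, $t1: $t0=7&3=3
after add $t4, $t4, 4: $t4=104+4=108
after add $t5, $t5, 2: $t5=2+2=4
cmp $t5, 12  (cmp 4,12)
bne start: taken
after lw $t1, 0($t4): $t1=M[108]=12
after or $t0, $t0, $t1: $t0=3|12=15
after lw $t1, 0($t4): $t1=M[108]=12
after and $t0, $t0, $t1: $t0=15&12=12
after add $t4, $t4, 4: $t4=108+4=112
after add $t5, $t5, 2: $t5=4+2=6
cmp $t5, 12  (cmp 6,12)
bne start: taken
after lw $t1, 0($t4): $t1=M[112]=29
after or $t0, $t0, $t1: $t0=12|29=29
after lw $t1, 0($t4): $t1=M[112]=29
after and $t0, $t0, $t1: $t0=29&29=29
after add $t4, $t4, 4: $t4=112+4=116
after add $t5, $t5, 2: $t5=6+2=8
cmp $t5, 12  (cmp 8,12)
bne start: taken
after lw $t1, 0($t4): $t1=M[116]=13
after or $t0, $t0, $t1: $t0=29|13=29
after lw $t1, 0($t4): $t1=M[116]=13
after and $t0, $t0, $t1: $t0=29&13=13
after add $t4, $t4, 4: $t4=116+4=120
after add $t5, $t5, 2: $t5=8+2=10
cmp $t5, 12  (cmp 10,12)
bne start: taken
after lw $t1, 0($t4): $t1=M[120]=3
after or $t0, $t0, $t1: $t0=13|3=15
after lw $t1, 0($t4): $t1=M[120]=3
after and $t0, $t0, $t1: $t0=15&3=3
after add $t4, $t4, 4: $t4=120+4=124
after add $t5, $t5, 2: $t5=10+2=12
cmp $t5, 12  (cmp 12,12)
bne start: not taken
sw $t0, (104) → M[104]=3
halt.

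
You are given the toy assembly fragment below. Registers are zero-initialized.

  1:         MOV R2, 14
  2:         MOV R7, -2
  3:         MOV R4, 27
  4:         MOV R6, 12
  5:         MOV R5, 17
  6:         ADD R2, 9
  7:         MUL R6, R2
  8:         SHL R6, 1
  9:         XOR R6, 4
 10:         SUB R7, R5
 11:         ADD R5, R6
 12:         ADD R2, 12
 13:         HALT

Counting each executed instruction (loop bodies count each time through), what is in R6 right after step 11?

556

R2=14
R7=-2
R4=27
R6=12
R5=17
R2=14+9=23
R6=12*23=276
R6=276<<1=552
R6=552^4=556
R7=(-2)-17=-19
R5=17+556=573
After step 11: R6 = 556.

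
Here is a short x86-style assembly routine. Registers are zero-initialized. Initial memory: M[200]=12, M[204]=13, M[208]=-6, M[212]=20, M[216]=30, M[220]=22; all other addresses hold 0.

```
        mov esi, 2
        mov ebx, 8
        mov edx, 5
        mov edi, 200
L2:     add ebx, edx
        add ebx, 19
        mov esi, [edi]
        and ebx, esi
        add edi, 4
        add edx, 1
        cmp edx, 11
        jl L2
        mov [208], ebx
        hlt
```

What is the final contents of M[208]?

mov esi, 2 → esi=2
mov ebx, 8 → ebx=8
mov edx, 5 → edx=5
mov edi, 200 → edi=200
add ebx, edx → ebx=8+5=13
add ebx, 19 → ebx=13+19=32
mov esi, [edi] → esi=M[200]=12
and ebx, esi → ebx=32&12=0
add edi, 4 → edi=200+4=204
add edx, 1 → edx=5+1=6
cmp edx, 11  (cmp 6,11)
jl L2: taken
add ebx, edx → ebx=0+6=6
add ebx, 19 → ebx=6+19=25
mov esi, [edi] → esi=M[204]=13
and ebx, esi → ebx=25&13=9
add edi, 4 → edi=204+4=208
add edx, 1 → edx=6+1=7
cmp edx, 11  (cmp 7,11)
jl L2: taken
add ebx, edx → ebx=9+7=16
add ebx, 19 → ebx=16+19=35
mov esi, [edi] → esi=M[208]=-6
and ebx, esi → ebx=35&(-6)=34
add edi, 4 → edi=208+4=212
add edx, 1 → edx=7+1=8
cmp edx, 11  (cmp 8,11)
jl L2: taken
add ebx, edx → ebx=34+8=42
add ebx, 19 → ebx=42+19=61
mov esi, [edi] → esi=M[212]=20
and ebx, esi → ebx=61&20=20
add edi, 4 → edi=212+4=216
add edx, 1 → edx=8+1=9
cmp edx, 11  (cmp 9,11)
jl L2: taken
add ebx, edx → ebx=20+9=29
add ebx, 19 → ebx=29+19=48
mov esi, [edi] → esi=M[216]=30
and ebx, esi → ebx=48&30=16
add edi, 4 → edi=216+4=220
add edx, 1 → edx=9+1=10
cmp edx, 11  (cmp 10,11)
jl L2: taken
add ebx, edx → ebx=16+10=26
add ebx, 19 → ebx=26+19=45
mov esi, [edi] → esi=M[220]=22
and ebx, esi → ebx=45&22=4
add edi, 4 → edi=220+4=224
add edx, 1 → edx=10+1=11
cmp edx, 11  (cmp 11,11)
jl L2: not taken
mov [208], ebx → M[208]=4
halt.

4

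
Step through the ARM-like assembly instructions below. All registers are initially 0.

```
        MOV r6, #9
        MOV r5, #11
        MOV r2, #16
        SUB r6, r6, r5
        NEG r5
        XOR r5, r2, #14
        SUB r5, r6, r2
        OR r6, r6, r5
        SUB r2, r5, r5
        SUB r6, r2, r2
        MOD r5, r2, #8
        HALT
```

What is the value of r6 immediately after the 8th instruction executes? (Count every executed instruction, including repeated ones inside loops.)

-2

after MOV r6, #9: r6=9
after MOV r5, #11: r5=11
after MOV r2, #16: r2=16
after SUB r6, r6, r5: r6=9-11=-2
after NEG r5: r5=-(11)=-11
after XOR r5, r2, #14: r5=16^14=30
after SUB r5, r6, r2: r5=(-2)-16=-18
after OR r6, r6, r5: r6=(-2)|(-18)=-2
After step 8: r6 = -2.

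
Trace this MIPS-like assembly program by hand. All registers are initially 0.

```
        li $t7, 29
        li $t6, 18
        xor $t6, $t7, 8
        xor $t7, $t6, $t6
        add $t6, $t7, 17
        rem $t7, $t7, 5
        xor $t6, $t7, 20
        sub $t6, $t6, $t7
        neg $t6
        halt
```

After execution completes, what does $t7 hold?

after li $t7, 29: $t7=29
after li $t6, 18: $t6=18
after xor $t6, $t7, 8: $t6=29^8=21
after xor $t7, $t6, $t6: $t7=21^21=0
after add $t6, $t7, 17: $t6=0+17=17
after rem $t7, $t7, 5: $t7=0%5=0
after xor $t6, $t7, 20: $t6=0^20=20
after sub $t6, $t6, $t7: $t6=20-0=20
after neg $t6: $t6=-(20)=-20
halt.

0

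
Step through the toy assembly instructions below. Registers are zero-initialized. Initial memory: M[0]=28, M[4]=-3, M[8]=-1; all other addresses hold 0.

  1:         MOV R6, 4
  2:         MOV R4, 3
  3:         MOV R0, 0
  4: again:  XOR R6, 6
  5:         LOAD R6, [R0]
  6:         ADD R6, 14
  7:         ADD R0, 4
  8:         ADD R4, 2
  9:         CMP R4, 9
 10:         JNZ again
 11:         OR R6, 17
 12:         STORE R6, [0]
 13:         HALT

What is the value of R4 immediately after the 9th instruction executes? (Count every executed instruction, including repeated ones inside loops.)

after MOV R6, 4: R6=4
after MOV R4, 3: R4=3
after MOV R0, 0: R0=0
after XOR R6, 6: R6=4^6=2
after LOAD R6, [R0]: R6=M[0]=28
after ADD R6, 14: R6=28+14=42
after ADD R0, 4: R0=0+4=4
after ADD R4, 2: R4=3+2=5
CMP R4, 9  (cmp 5,9)
After step 9: R4 = 5.

5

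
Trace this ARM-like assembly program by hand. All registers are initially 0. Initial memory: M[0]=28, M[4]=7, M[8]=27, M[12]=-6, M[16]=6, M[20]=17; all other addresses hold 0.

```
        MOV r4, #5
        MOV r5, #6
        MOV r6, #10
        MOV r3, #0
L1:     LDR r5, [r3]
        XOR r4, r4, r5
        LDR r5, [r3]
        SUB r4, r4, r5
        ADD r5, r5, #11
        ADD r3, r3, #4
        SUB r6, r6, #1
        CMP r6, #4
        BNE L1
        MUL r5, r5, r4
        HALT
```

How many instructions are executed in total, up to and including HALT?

MOV r4, #5 → r4=5
MOV r5, #6 → r5=6
MOV r6, #10 → r6=10
MOV r3, #0 → r3=0
LDR r5, [r3] → r5=M[0]=28
XOR r4, r4, r5 → r4=5^28=25
LDR r5, [r3] → r5=M[0]=28
SUB r4, r4, r5 → r4=25-28=-3
ADD r5, r5, #11 → r5=28+11=39
ADD r3, r3, #4 → r3=0+4=4
SUB r6, r6, #1 → r6=10-1=9
CMP r6, #4  (cmp 9,4)
BNE L1: taken
LDR r5, [r3] → r5=M[4]=7
XOR r4, r4, r5 → r4=(-3)^7=-6
LDR r5, [r3] → r5=M[4]=7
SUB r4, r4, r5 → r4=(-6)-7=-13
ADD r5, r5, #11 → r5=7+11=18
ADD r3, r3, #4 → r3=4+4=8
SUB r6, r6, #1 → r6=9-1=8
CMP r6, #4  (cmp 8,4)
BNE L1: taken
LDR r5, [r3] → r5=M[8]=27
XOR r4, r4, r5 → r4=(-13)^27=-24
LDR r5, [r3] → r5=M[8]=27
SUB r4, r4, r5 → r4=(-24)-27=-51
ADD r5, r5, #11 → r5=27+11=38
ADD r3, r3, #4 → r3=8+4=12
SUB r6, r6, #1 → r6=8-1=7
CMP r6, #4  (cmp 7,4)
BNE L1: taken
LDR r5, [r3] → r5=M[12]=-6
XOR r4, r4, r5 → r4=(-51)^(-6)=55
LDR r5, [r3] → r5=M[12]=-6
SUB r4, r4, r5 → r4=55-(-6)=61
ADD r5, r5, #11 → r5=(-6)+11=5
ADD r3, r3, #4 → r3=12+4=16
SUB r6, r6, #1 → r6=7-1=6
CMP r6, #4  (cmp 6,4)
BNE L1: taken
LDR r5, [r3] → r5=M[16]=6
XOR r4, r4, r5 → r4=61^6=59
LDR r5, [r3] → r5=M[16]=6
SUB r4, r4, r5 → r4=59-6=53
ADD r5, r5, #11 → r5=6+11=17
ADD r3, r3, #4 → r3=16+4=20
SUB r6, r6, #1 → r6=6-1=5
CMP r6, #4  (cmp 5,4)
BNE L1: taken
LDR r5, [r3] → r5=M[20]=17
XOR r4, r4, r5 → r4=53^17=36
LDR r5, [r3] → r5=M[20]=17
SUB r4, r4, r5 → r4=36-17=19
ADD r5, r5, #11 → r5=17+11=28
ADD r3, r3, #4 → r3=20+4=24
SUB r6, r6, #1 → r6=5-1=4
CMP r6, #4  (cmp 4,4)
BNE L1: not taken
MUL r5, r5, r4 → r5=28*19=532
halt.
Total executed instructions: 60.

60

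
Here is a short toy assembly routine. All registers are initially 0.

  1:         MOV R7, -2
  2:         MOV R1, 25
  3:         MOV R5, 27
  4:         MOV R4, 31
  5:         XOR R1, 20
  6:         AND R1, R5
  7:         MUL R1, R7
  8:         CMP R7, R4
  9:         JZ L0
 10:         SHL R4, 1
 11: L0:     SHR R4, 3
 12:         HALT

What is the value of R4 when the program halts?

R7=-2
R1=25
R5=27
R4=31
R1=25^20=13
R1=13&27=9
R1=9*(-2)=-18
CMP R7, R4  (cmp -2,31)
JZ L0: not taken
R4=31<<1=62
R4=62>>3=7
halt.

7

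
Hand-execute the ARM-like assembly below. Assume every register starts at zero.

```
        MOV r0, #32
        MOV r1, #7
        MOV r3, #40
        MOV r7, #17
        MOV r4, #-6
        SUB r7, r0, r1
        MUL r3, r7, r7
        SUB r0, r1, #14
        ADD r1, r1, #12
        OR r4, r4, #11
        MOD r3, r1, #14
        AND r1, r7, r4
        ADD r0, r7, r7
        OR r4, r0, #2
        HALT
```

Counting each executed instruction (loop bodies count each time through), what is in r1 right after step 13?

25

r0=32
r1=7
r3=40
r7=17
r4=-6
r7=32-7=25
r3=25*25=625
r0=7-14=-7
r1=7+12=19
r4=(-6)|11=-5
r3=19%14=5
r1=25&(-5)=25
r0=25+25=50
After step 13: r1 = 25.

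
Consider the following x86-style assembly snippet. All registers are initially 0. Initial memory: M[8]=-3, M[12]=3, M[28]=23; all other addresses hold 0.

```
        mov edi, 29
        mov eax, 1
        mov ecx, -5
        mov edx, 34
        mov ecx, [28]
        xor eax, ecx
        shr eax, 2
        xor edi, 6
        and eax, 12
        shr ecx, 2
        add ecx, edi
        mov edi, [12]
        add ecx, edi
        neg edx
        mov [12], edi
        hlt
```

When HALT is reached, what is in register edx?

-34

after mov edi, 29: edi=29
after mov eax, 1: eax=1
after mov ecx, -5: ecx=-5
after mov edx, 34: edx=34
after mov ecx, [28]: ecx=M[28]=23
after xor eax, ecx: eax=1^23=22
after shr eax, 2: eax=22>>2=5
after xor edi, 6: edi=29^6=27
after and eax, 12: eax=5&12=4
after shr ecx, 2: ecx=23>>2=5
after add ecx, edi: ecx=5+27=32
after mov edi, [12]: edi=M[12]=3
after add ecx, edi: ecx=32+3=35
after neg edx: edx=-(34)=-34
mov [12], edi → M[12]=3
halt.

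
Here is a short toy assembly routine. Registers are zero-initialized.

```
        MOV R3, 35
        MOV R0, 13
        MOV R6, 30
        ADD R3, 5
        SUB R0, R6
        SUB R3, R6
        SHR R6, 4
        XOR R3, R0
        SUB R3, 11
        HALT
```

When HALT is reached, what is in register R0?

MOV R3, 35 → R3=35
MOV R0, 13 → R0=13
MOV R6, 30 → R6=30
ADD R3, 5 → R3=35+5=40
SUB R0, R6 → R0=13-30=-17
SUB R3, R6 → R3=40-30=10
SHR R6, 4 → R6=30>>4=1
XOR R3, R0 → R3=10^(-17)=-27
SUB R3, 11 → R3=(-27)-11=-38
halt.

-17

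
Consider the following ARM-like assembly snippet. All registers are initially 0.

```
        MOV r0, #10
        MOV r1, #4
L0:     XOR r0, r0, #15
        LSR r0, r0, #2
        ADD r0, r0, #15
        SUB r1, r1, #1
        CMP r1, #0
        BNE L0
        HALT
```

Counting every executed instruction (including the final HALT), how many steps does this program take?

after MOV r0, #10: r0=10
after MOV r1, #4: r1=4
after XOR r0, r0, #15: r0=10^15=5
after LSR r0, r0, #2: r0=5>>2=1
after ADD r0, r0, #15: r0=1+15=16
after SUB r1, r1, #1: r1=4-1=3
CMP r1, #0  (cmp 3,0)
BNE L0: taken
after XOR r0, r0, #15: r0=16^15=31
after LSR r0, r0, #2: r0=31>>2=7
after ADD r0, r0, #15: r0=7+15=22
after SUB r1, r1, #1: r1=3-1=2
CMP r1, #0  (cmp 2,0)
BNE L0: taken
after XOR r0, r0, #15: r0=22^15=25
after LSR r0, r0, #2: r0=25>>2=6
after ADD r0, r0, #15: r0=6+15=21
after SUB r1, r1, #1: r1=2-1=1
CMP r1, #0  (cmp 1,0)
BNE L0: taken
after XOR r0, r0, #15: r0=21^15=26
after LSR r0, r0, #2: r0=26>>2=6
after ADD r0, r0, #15: r0=6+15=21
after SUB r1, r1, #1: r1=1-1=0
CMP r1, #0  (cmp 0,0)
BNE L0: not taken
halt.
Total executed instructions: 27.

27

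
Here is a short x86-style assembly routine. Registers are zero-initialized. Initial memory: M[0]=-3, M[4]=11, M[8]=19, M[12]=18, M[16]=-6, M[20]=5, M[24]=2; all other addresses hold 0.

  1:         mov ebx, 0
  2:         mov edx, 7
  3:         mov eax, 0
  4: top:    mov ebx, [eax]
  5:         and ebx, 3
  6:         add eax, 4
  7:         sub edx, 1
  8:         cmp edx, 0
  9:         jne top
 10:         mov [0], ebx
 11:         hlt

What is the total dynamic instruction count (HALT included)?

mov ebx, 0 → ebx=0
mov edx, 7 → edx=7
mov eax, 0 → eax=0
mov ebx, [eax] → ebx=M[0]=-3
and ebx, 3 → ebx=(-3)&3=1
add eax, 4 → eax=0+4=4
sub edx, 1 → edx=7-1=6
cmp edx, 0  (cmp 6,0)
jne top: taken
mov ebx, [eax] → ebx=M[4]=11
and ebx, 3 → ebx=11&3=3
add eax, 4 → eax=4+4=8
sub edx, 1 → edx=6-1=5
cmp edx, 0  (cmp 5,0)
jne top: taken
mov ebx, [eax] → ebx=M[8]=19
and ebx, 3 → ebx=19&3=3
add eax, 4 → eax=8+4=12
sub edx, 1 → edx=5-1=4
cmp edx, 0  (cmp 4,0)
jne top: taken
mov ebx, [eax] → ebx=M[12]=18
and ebx, 3 → ebx=18&3=2
add eax, 4 → eax=12+4=16
sub edx, 1 → edx=4-1=3
cmp edx, 0  (cmp 3,0)
jne top: taken
mov ebx, [eax] → ebx=M[16]=-6
and ebx, 3 → ebx=(-6)&3=2
add eax, 4 → eax=16+4=20
sub edx, 1 → edx=3-1=2
cmp edx, 0  (cmp 2,0)
jne top: taken
mov ebx, [eax] → ebx=M[20]=5
and ebx, 3 → ebx=5&3=1
add eax, 4 → eax=20+4=24
sub edx, 1 → edx=2-1=1
cmp edx, 0  (cmp 1,0)
jne top: taken
mov ebx, [eax] → ebx=M[24]=2
and ebx, 3 → ebx=2&3=2
add eax, 4 → eax=24+4=28
sub edx, 1 → edx=1-1=0
cmp edx, 0  (cmp 0,0)
jne top: not taken
mov [0], ebx → M[0]=2
halt.
Total executed instructions: 47.

47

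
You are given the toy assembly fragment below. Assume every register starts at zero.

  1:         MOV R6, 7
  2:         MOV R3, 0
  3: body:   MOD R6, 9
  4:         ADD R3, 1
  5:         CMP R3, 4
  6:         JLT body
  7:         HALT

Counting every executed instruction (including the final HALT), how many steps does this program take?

19

after MOV R6, 7: R6=7
after MOV R3, 0: R3=0
after MOD R6, 9: R6=7%9=7
after ADD R3, 1: R3=0+1=1
CMP R3, 4  (cmp 1,4)
JLT body: taken
after MOD R6, 9: R6=7%9=7
after ADD R3, 1: R3=1+1=2
CMP R3, 4  (cmp 2,4)
JLT body: taken
after MOD R6, 9: R6=7%9=7
after ADD R3, 1: R3=2+1=3
CMP R3, 4  (cmp 3,4)
JLT body: taken
after MOD R6, 9: R6=7%9=7
after ADD R3, 1: R3=3+1=4
CMP R3, 4  (cmp 4,4)
JLT body: not taken
halt.
Total executed instructions: 19.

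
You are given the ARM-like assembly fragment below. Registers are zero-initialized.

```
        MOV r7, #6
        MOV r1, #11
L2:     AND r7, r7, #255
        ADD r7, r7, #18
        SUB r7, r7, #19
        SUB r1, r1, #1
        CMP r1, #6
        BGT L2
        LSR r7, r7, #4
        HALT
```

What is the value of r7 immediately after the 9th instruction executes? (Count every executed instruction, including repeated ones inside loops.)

MOV r7, #6 → r7=6
MOV r1, #11 → r1=11
AND r7, r7, #255 → r7=6&255=6
ADD r7, r7, #18 → r7=6+18=24
SUB r7, r7, #19 → r7=24-19=5
SUB r1, r1, #1 → r1=11-1=10
CMP r1, #6  (cmp 10,6)
BGT L2: taken
AND r7, r7, #255 → r7=5&255=5
After step 9: r7 = 5.

5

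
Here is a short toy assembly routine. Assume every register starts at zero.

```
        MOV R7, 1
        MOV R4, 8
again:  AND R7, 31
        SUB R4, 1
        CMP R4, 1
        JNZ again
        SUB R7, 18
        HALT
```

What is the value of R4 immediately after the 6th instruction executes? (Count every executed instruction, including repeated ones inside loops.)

7

MOV R7, 1 → R7=1
MOV R4, 8 → R4=8
AND R7, 31 → R7=1&31=1
SUB R4, 1 → R4=8-1=7
CMP R4, 1  (cmp 7,1)
JNZ again: taken
After step 6: R4 = 7.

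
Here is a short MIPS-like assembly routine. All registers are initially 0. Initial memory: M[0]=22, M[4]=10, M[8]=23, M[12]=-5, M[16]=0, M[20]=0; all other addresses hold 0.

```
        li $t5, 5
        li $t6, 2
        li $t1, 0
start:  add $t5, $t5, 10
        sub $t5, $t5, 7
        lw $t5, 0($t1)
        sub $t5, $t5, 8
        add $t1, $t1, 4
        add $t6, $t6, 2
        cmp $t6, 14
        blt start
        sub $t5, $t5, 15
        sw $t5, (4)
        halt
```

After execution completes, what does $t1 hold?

after li $t5, 5: $t5=5
after li $t6, 2: $t6=2
after li $t1, 0: $t1=0
after add $t5, $t5, 10: $t5=5+10=15
after sub $t5, $t5, 7: $t5=15-7=8
after lw $t5, 0($t1): $t5=M[0]=22
after sub $t5, $t5, 8: $t5=22-8=14
after add $t1, $t1, 4: $t1=0+4=4
after add $t6, $t6, 2: $t6=2+2=4
cmp $t6, 14  (cmp 4,14)
blt start: taken
after add $t5, $t5, 10: $t5=14+10=24
after sub $t5, $t5, 7: $t5=24-7=17
after lw $t5, 0($t1): $t5=M[4]=10
after sub $t5, $t5, 8: $t5=10-8=2
after add $t1, $t1, 4: $t1=4+4=8
after add $t6, $t6, 2: $t6=4+2=6
cmp $t6, 14  (cmp 6,14)
blt start: taken
after add $t5, $t5, 10: $t5=2+10=12
after sub $t5, $t5, 7: $t5=12-7=5
after lw $t5, 0($t1): $t5=M[8]=23
after sub $t5, $t5, 8: $t5=23-8=15
after add $t1, $t1, 4: $t1=8+4=12
after add $t6, $t6, 2: $t6=6+2=8
cmp $t6, 14  (cmp 8,14)
blt start: taken
after add $t5, $t5, 10: $t5=15+10=25
after sub $t5, $t5, 7: $t5=25-7=18
after lw $t5, 0($t1): $t5=M[12]=-5
after sub $t5, $t5, 8: $t5=(-5)-8=-13
after add $t1, $t1, 4: $t1=12+4=16
after add $t6, $t6, 2: $t6=8+2=10
cmp $t6, 14  (cmp 10,14)
blt start: taken
after add $t5, $t5, 10: $t5=(-13)+10=-3
after sub $t5, $t5, 7: $t5=(-3)-7=-10
after lw $t5, 0($t1): $t5=M[16]=0
after sub $t5, $t5, 8: $t5=0-8=-8
after add $t1, $t1, 4: $t1=16+4=20
after add $t6, $t6, 2: $t6=10+2=12
cmp $t6, 14  (cmp 12,14)
blt start: taken
after add $t5, $t5, 10: $t5=(-8)+10=2
after sub $t5, $t5, 7: $t5=2-7=-5
after lw $t5, 0($t1): $t5=M[20]=0
after sub $t5, $t5, 8: $t5=0-8=-8
after add $t1, $t1, 4: $t1=20+4=24
after add $t6, $t6, 2: $t6=12+2=14
cmp $t6, 14  (cmp 14,14)
blt start: not taken
after sub $t5, $t5, 15: $t5=(-8)-15=-23
sw $t5, (4) → M[4]=-23
halt.

24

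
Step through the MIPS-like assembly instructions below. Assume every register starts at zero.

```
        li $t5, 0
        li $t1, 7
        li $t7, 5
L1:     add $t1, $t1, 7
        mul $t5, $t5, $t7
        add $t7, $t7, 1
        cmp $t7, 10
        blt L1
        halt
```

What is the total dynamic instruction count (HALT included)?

29

after li $t5, 0: $t5=0
after li $t1, 7: $t1=7
after li $t7, 5: $t7=5
after add $t1, $t1, 7: $t1=7+7=14
after mul $t5, $t5, $t7: $t5=0*5=0
after add $t7, $t7, 1: $t7=5+1=6
cmp $t7, 10  (cmp 6,10)
blt L1: taken
after add $t1, $t1, 7: $t1=14+7=21
after mul $t5, $t5, $t7: $t5=0*6=0
after add $t7, $t7, 1: $t7=6+1=7
cmp $t7, 10  (cmp 7,10)
blt L1: taken
after add $t1, $t1, 7: $t1=21+7=28
after mul $t5, $t5, $t7: $t5=0*7=0
after add $t7, $t7, 1: $t7=7+1=8
cmp $t7, 10  (cmp 8,10)
blt L1: taken
after add $t1, $t1, 7: $t1=28+7=35
after mul $t5, $t5, $t7: $t5=0*8=0
after add $t7, $t7, 1: $t7=8+1=9
cmp $t7, 10  (cmp 9,10)
blt L1: taken
after add $t1, $t1, 7: $t1=35+7=42
after mul $t5, $t5, $t7: $t5=0*9=0
after add $t7, $t7, 1: $t7=9+1=10
cmp $t7, 10  (cmp 10,10)
blt L1: not taken
halt.
Total executed instructions: 29.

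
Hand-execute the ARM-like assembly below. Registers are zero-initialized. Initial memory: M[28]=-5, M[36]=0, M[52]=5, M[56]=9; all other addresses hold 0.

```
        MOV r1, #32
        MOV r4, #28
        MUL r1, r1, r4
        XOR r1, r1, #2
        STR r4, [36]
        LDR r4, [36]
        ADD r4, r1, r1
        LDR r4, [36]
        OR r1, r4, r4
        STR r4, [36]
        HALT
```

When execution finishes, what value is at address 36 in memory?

28

after MOV r1, #32: r1=32
after MOV r4, #28: r4=28
after MUL r1, r1, r4: r1=32*28=896
after XOR r1, r1, #2: r1=896^2=898
STR r4, [36] → M[36]=28
after LDR r4, [36]: r4=M[36]=28
after ADD r4, r1, r1: r4=898+898=1796
after LDR r4, [36]: r4=M[36]=28
after OR r1, r4, r4: r1=28|28=28
STR r4, [36] → M[36]=28
halt.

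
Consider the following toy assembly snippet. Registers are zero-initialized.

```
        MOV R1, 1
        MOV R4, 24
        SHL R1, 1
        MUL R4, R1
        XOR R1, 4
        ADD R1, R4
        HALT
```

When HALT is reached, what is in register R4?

after MOV R1, 1: R1=1
after MOV R4, 24: R4=24
after SHL R1, 1: R1=1<<1=2
after MUL R4, R1: R4=24*2=48
after XOR R1, 4: R1=2^4=6
after ADD R1, R4: R1=6+48=54
halt.

48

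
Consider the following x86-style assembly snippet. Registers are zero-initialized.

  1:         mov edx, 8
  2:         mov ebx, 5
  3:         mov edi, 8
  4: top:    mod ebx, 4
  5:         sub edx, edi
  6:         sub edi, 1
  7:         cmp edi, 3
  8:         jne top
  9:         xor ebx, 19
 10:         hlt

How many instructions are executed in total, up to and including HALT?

edx=8
ebx=5
edi=8
ebx=5%4=1
edx=8-8=0
edi=8-1=7
cmp edi, 3  (cmp 7,3)
jne top: taken
ebx=1%4=1
edx=0-7=-7
edi=7-1=6
cmp edi, 3  (cmp 6,3)
jne top: taken
ebx=1%4=1
edx=(-7)-6=-13
edi=6-1=5
cmp edi, 3  (cmp 5,3)
jne top: taken
ebx=1%4=1
edx=(-13)-5=-18
edi=5-1=4
cmp edi, 3  (cmp 4,3)
jne top: taken
ebx=1%4=1
edx=(-18)-4=-22
edi=4-1=3
cmp edi, 3  (cmp 3,3)
jne top: not taken
ebx=1^19=18
halt.
Total executed instructions: 30.

30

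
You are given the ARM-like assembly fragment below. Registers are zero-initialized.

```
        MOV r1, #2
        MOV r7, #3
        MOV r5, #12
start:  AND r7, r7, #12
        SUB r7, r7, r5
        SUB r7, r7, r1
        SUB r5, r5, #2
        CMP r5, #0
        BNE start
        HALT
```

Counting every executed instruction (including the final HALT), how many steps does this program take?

after MOV r1, #2: r1=2
after MOV r7, #3: r7=3
after MOV r5, #12: r5=12
after AND r7, r7, #12: r7=3&12=0
after SUB r7, r7, r5: r7=0-12=-12
after SUB r7, r7, r1: r7=(-12)-2=-14
after SUB r5, r5, #2: r5=12-2=10
CMP r5, #0  (cmp 10,0)
BNE start: taken
after AND r7, r7, #12: r7=(-14)&12=0
after SUB r7, r7, r5: r7=0-10=-10
after SUB r7, r7, r1: r7=(-10)-2=-12
after SUB r5, r5, #2: r5=10-2=8
CMP r5, #0  (cmp 8,0)
BNE start: taken
after AND r7, r7, #12: r7=(-12)&12=4
after SUB r7, r7, r5: r7=4-8=-4
after SUB r7, r7, r1: r7=(-4)-2=-6
after SUB r5, r5, #2: r5=8-2=6
CMP r5, #0  (cmp 6,0)
BNE start: taken
after AND r7, r7, #12: r7=(-6)&12=8
after SUB r7, r7, r5: r7=8-6=2
after SUB r7, r7, r1: r7=2-2=0
after SUB r5, r5, #2: r5=6-2=4
CMP r5, #0  (cmp 4,0)
BNE start: taken
after AND r7, r7, #12: r7=0&12=0
after SUB r7, r7, r5: r7=0-4=-4
after SUB r7, r7, r1: r7=(-4)-2=-6
after SUB r5, r5, #2: r5=4-2=2
CMP r5, #0  (cmp 2,0)
BNE start: taken
after AND r7, r7, #12: r7=(-6)&12=8
after SUB r7, r7, r5: r7=8-2=6
after SUB r7, r7, r1: r7=6-2=4
after SUB r5, r5, #2: r5=2-2=0
CMP r5, #0  (cmp 0,0)
BNE start: not taken
halt.
Total executed instructions: 40.

40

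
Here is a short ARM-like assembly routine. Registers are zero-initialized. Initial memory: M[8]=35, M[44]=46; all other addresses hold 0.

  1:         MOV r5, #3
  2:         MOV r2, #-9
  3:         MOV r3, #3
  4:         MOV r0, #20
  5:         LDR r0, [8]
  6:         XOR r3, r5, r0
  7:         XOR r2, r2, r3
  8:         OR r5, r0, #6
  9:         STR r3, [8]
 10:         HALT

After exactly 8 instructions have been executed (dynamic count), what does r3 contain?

after MOV r5, #3: r5=3
after MOV r2, #-9: r2=-9
after MOV r3, #3: r3=3
after MOV r0, #20: r0=20
after LDR r0, [8]: r0=M[8]=35
after XOR r3, r5, r0: r3=3^35=32
after XOR r2, r2, r3: r2=(-9)^32=-41
after OR r5, r0, #6: r5=35|6=39
After step 8: r3 = 32.

32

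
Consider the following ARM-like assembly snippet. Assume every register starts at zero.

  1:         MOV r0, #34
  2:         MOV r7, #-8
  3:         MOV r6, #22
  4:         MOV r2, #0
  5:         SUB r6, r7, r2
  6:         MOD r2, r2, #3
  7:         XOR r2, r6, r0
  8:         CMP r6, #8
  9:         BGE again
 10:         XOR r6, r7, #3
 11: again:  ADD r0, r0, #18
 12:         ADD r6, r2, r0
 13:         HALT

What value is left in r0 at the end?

52

MOV r0, #34 → r0=34
MOV r7, #-8 → r7=-8
MOV r6, #22 → r6=22
MOV r2, #0 → r2=0
SUB r6, r7, r2 → r6=(-8)-0=-8
MOD r2, r2, #3 → r2=0%3=0
XOR r2, r6, r0 → r2=(-8)^34=-38
CMP r6, #8  (cmp -8,8)
BGE again: not taken
XOR r6, r7, #3 → r6=(-8)^3=-5
ADD r0, r0, #18 → r0=34+18=52
ADD r6, r2, r0 → r6=(-38)+52=14
halt.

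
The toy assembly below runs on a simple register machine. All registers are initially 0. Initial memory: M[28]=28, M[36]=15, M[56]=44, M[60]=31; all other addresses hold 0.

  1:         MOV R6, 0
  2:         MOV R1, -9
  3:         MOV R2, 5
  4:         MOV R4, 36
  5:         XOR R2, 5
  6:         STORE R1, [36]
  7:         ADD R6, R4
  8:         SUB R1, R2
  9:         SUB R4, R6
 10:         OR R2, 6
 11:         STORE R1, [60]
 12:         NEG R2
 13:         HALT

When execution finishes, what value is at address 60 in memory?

R6=0
R1=-9
R2=5
R4=36
R2=5^5=0
STORE R1, [36] → M[36]=-9
R6=0+36=36
R1=(-9)-0=-9
R4=36-36=0
R2=0|6=6
STORE R1, [60] → M[60]=-9
R2=-(6)=-6
halt.

-9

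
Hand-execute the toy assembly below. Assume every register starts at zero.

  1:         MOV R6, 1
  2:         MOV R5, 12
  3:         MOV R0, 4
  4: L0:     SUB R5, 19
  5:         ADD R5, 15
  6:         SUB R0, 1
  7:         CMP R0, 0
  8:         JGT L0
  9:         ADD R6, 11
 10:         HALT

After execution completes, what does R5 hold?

R6=1
R5=12
R0=4
R5=12-19=-7
R5=(-7)+15=8
R0=4-1=3
CMP R0, 0  (cmp 3,0)
JGT L0: taken
R5=8-19=-11
R5=(-11)+15=4
R0=3-1=2
CMP R0, 0  (cmp 2,0)
JGT L0: taken
R5=4-19=-15
R5=(-15)+15=0
R0=2-1=1
CMP R0, 0  (cmp 1,0)
JGT L0: taken
R5=0-19=-19
R5=(-19)+15=-4
R0=1-1=0
CMP R0, 0  (cmp 0,0)
JGT L0: not taken
R6=1+11=12
halt.

-4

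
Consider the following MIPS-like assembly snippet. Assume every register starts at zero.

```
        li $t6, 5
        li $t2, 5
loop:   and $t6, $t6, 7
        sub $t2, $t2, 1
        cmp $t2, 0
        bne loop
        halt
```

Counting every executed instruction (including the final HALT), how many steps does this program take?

23

li $t6, 5 → $t6=5
li $t2, 5 → $t2=5
and $t6, $t6, 7 → $t6=5&7=5
sub $t2, $t2, 1 → $t2=5-1=4
cmp $t2, 0  (cmp 4,0)
bne loop: taken
and $t6, $t6, 7 → $t6=5&7=5
sub $t2, $t2, 1 → $t2=4-1=3
cmp $t2, 0  (cmp 3,0)
bne loop: taken
and $t6, $t6, 7 → $t6=5&7=5
sub $t2, $t2, 1 → $t2=3-1=2
cmp $t2, 0  (cmp 2,0)
bne loop: taken
and $t6, $t6, 7 → $t6=5&7=5
sub $t2, $t2, 1 → $t2=2-1=1
cmp $t2, 0  (cmp 1,0)
bne loop: taken
and $t6, $t6, 7 → $t6=5&7=5
sub $t2, $t2, 1 → $t2=1-1=0
cmp $t2, 0  (cmp 0,0)
bne loop: not taken
halt.
Total executed instructions: 23.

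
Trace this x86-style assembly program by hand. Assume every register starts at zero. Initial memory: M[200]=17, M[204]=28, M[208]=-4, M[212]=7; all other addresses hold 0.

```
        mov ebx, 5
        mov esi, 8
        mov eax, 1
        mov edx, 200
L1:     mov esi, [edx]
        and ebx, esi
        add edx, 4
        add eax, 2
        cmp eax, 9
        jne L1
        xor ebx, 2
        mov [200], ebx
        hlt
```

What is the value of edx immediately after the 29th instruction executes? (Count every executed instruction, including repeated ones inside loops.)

mov ebx, 5 → ebx=5
mov esi, 8 → esi=8
mov eax, 1 → eax=1
mov edx, 200 → edx=200
mov esi, [edx] → esi=M[200]=17
and ebx, esi → ebx=5&17=1
add edx, 4 → edx=200+4=204
add eax, 2 → eax=1+2=3
cmp eax, 9  (cmp 3,9)
jne L1: taken
mov esi, [edx] → esi=M[204]=28
and ebx, esi → ebx=1&28=0
add edx, 4 → edx=204+4=208
add eax, 2 → eax=3+2=5
cmp eax, 9  (cmp 5,9)
jne L1: taken
mov esi, [edx] → esi=M[208]=-4
and ebx, esi → ebx=0&(-4)=0
add edx, 4 → edx=208+4=212
add eax, 2 → eax=5+2=7
cmp eax, 9  (cmp 7,9)
jne L1: taken
mov esi, [edx] → esi=M[212]=7
and ebx, esi → ebx=0&7=0
add edx, 4 → edx=212+4=216
add eax, 2 → eax=7+2=9
cmp eax, 9  (cmp 9,9)
jne L1: not taken
xor ebx, 2 → ebx=0^2=2
After step 29: edx = 216.

216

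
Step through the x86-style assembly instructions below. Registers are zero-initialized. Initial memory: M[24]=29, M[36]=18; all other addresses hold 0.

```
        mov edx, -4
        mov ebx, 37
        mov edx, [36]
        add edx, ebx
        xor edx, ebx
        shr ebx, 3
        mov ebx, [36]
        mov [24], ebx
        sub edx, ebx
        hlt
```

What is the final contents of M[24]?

after mov edx, -4: edx=-4
after mov ebx, 37: ebx=37
after mov edx, [36]: edx=M[36]=18
after add edx, ebx: edx=18+37=55
after xor edx, ebx: edx=55^37=18
after shr ebx, 3: ebx=37>>3=4
after mov ebx, [36]: ebx=M[36]=18
mov [24], ebx → M[24]=18
after sub edx, ebx: edx=18-18=0
halt.

18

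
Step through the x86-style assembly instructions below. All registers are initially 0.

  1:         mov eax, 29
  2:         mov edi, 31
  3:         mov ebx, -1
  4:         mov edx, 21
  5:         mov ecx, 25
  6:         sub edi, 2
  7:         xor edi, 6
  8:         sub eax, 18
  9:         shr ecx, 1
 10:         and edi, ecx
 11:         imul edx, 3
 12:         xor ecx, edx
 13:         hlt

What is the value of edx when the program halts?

63

after mov eax, 29: eax=29
after mov edi, 31: edi=31
after mov ebx, -1: ebx=-1
after mov edx, 21: edx=21
after mov ecx, 25: ecx=25
after sub edi, 2: edi=31-2=29
after xor edi, 6: edi=29^6=27
after sub eax, 18: eax=29-18=11
after shr ecx, 1: ecx=25>>1=12
after and edi, ecx: edi=27&12=8
after imul edx, 3: edx=21*3=63
after xor ecx, edx: ecx=12^63=51
halt.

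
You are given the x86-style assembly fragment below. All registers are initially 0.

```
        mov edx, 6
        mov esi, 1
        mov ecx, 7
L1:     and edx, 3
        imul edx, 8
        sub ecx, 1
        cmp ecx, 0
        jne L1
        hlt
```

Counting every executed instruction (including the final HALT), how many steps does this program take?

mov edx, 6 → edx=6
mov esi, 1 → esi=1
mov ecx, 7 → ecx=7
and edx, 3 → edx=6&3=2
imul edx, 8 → edx=2*8=16
sub ecx, 1 → ecx=7-1=6
cmp ecx, 0  (cmp 6,0)
jne L1: taken
and edx, 3 → edx=16&3=0
imul edx, 8 → edx=0*8=0
sub ecx, 1 → ecx=6-1=5
cmp ecx, 0  (cmp 5,0)
jne L1: taken
and edx, 3 → edx=0&3=0
imul edx, 8 → edx=0*8=0
sub ecx, 1 → ecx=5-1=4
cmp ecx, 0  (cmp 4,0)
jne L1: taken
and edx, 3 → edx=0&3=0
imul edx, 8 → edx=0*8=0
sub ecx, 1 → ecx=4-1=3
cmp ecx, 0  (cmp 3,0)
jne L1: taken
and edx, 3 → edx=0&3=0
imul edx, 8 → edx=0*8=0
sub ecx, 1 → ecx=3-1=2
cmp ecx, 0  (cmp 2,0)
jne L1: taken
and edx, 3 → edx=0&3=0
imul edx, 8 → edx=0*8=0
sub ecx, 1 → ecx=2-1=1
cmp ecx, 0  (cmp 1,0)
jne L1: taken
and edx, 3 → edx=0&3=0
imul edx, 8 → edx=0*8=0
sub ecx, 1 → ecx=1-1=0
cmp ecx, 0  (cmp 0,0)
jne L1: not taken
halt.
Total executed instructions: 39.

39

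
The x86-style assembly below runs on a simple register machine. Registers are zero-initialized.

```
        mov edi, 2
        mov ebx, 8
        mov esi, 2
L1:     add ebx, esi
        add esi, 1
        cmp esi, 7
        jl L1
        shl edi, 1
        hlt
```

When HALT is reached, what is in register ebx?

mov edi, 2 → edi=2
mov ebx, 8 → ebx=8
mov esi, 2 → esi=2
add ebx, esi → ebx=8+2=10
add esi, 1 → esi=2+1=3
cmp esi, 7  (cmp 3,7)
jl L1: taken
add ebx, esi → ebx=10+3=13
add esi, 1 → esi=3+1=4
cmp esi, 7  (cmp 4,7)
jl L1: taken
add ebx, esi → ebx=13+4=17
add esi, 1 → esi=4+1=5
cmp esi, 7  (cmp 5,7)
jl L1: taken
add ebx, esi → ebx=17+5=22
add esi, 1 → esi=5+1=6
cmp esi, 7  (cmp 6,7)
jl L1: taken
add ebx, esi → ebx=22+6=28
add esi, 1 → esi=6+1=7
cmp esi, 7  (cmp 7,7)
jl L1: not taken
shl edi, 1 → edi=2<<1=4
halt.

28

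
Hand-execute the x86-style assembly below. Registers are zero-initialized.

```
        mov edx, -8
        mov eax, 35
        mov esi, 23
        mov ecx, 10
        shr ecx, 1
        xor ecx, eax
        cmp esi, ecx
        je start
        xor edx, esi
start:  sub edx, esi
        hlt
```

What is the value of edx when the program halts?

-40

mov edx, -8 → edx=-8
mov eax, 35 → eax=35
mov esi, 23 → esi=23
mov ecx, 10 → ecx=10
shr ecx, 1 → ecx=10>>1=5
xor ecx, eax → ecx=5^35=38
cmp esi, ecx  (cmp 23,38)
je start: not taken
xor edx, esi → edx=(-8)^23=-17
sub edx, esi → edx=(-17)-23=-40
halt.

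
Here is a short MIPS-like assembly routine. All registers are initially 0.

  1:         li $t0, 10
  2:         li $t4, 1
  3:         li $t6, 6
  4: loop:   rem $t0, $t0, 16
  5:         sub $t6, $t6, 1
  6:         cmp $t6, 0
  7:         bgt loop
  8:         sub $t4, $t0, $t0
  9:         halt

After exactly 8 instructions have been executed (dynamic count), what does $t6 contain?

5

after li $t0, 10: $t0=10
after li $t4, 1: $t4=1
after li $t6, 6: $t6=6
after rem $t0, $t0, 16: $t0=10%16=10
after sub $t6, $t6, 1: $t6=6-1=5
cmp $t6, 0  (cmp 5,0)
bgt loop: taken
after rem $t0, $t0, 16: $t0=10%16=10
After step 8: $t6 = 5.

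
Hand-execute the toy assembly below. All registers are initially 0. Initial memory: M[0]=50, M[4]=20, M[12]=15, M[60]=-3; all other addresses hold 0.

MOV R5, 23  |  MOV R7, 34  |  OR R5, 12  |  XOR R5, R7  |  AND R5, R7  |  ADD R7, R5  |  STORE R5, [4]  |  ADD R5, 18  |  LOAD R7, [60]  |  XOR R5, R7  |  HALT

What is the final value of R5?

-49

after MOV R5, 23: R5=23
after MOV R7, 34: R7=34
after OR R5, 12: R5=23|12=31
after XOR R5, R7: R5=31^34=61
after AND R5, R7: R5=61&34=32
after ADD R7, R5: R7=34+32=66
STORE R5, [4] → M[4]=32
after ADD R5, 18: R5=32+18=50
after LOAD R7, [60]: R7=M[60]=-3
after XOR R5, R7: R5=50^(-3)=-49
halt.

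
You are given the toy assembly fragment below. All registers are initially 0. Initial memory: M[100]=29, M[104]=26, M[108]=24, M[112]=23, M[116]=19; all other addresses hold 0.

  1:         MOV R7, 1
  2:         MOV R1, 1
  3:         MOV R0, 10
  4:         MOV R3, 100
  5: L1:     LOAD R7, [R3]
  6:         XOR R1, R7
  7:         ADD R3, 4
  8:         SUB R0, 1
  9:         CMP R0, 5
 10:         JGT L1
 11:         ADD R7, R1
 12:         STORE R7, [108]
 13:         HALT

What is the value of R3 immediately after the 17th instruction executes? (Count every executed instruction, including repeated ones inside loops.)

MOV R7, 1 → R7=1
MOV R1, 1 → R1=1
MOV R0, 10 → R0=10
MOV R3, 100 → R3=100
LOAD R7, [R3] → R7=M[100]=29
XOR R1, R7 → R1=1^29=28
ADD R3, 4 → R3=100+4=104
SUB R0, 1 → R0=10-1=9
CMP R0, 5  (cmp 9,5)
JGT L1: taken
LOAD R7, [R3] → R7=M[104]=26
XOR R1, R7 → R1=28^26=6
ADD R3, 4 → R3=104+4=108
SUB R0, 1 → R0=9-1=8
CMP R0, 5  (cmp 8,5)
JGT L1: taken
LOAD R7, [R3] → R7=M[108]=24
After step 17: R3 = 108.

108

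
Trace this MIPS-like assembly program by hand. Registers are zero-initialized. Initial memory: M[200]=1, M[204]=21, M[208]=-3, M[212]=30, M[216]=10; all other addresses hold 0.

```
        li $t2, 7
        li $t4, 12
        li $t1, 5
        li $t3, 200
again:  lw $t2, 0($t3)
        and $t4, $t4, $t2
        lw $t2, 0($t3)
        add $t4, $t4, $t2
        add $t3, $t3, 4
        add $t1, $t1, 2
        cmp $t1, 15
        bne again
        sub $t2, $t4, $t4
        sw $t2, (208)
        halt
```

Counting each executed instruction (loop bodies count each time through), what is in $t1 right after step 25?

9

$t2=7
$t4=12
$t1=5
$t3=200
$t2=M[200]=1
$t4=12&1=0
$t2=M[200]=1
$t4=0+1=1
$t3=200+4=204
$t1=5+2=7
cmp $t1, 15  (cmp 7,15)
bne again: taken
$t2=M[204]=21
$t4=1&21=1
$t2=M[204]=21
$t4=1+21=22
$t3=204+4=208
$t1=7+2=9
cmp $t1, 15  (cmp 9,15)
bne again: taken
$t2=M[208]=-3
$t4=22&(-3)=20
$t2=M[208]=-3
$t4=20+(-3)=17
$t3=208+4=212
After step 25: $t1 = 9.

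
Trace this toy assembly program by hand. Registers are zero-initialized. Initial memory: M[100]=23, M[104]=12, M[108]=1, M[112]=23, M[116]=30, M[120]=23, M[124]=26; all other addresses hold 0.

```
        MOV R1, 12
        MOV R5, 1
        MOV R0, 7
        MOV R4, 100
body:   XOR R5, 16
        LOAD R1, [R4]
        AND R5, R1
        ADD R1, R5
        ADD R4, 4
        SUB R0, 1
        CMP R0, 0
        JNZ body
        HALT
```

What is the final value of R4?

128

MOV R1, 12 → R1=12
MOV R5, 1 → R5=1
MOV R0, 7 → R0=7
MOV R4, 100 → R4=100
XOR R5, 16 → R5=1^16=17
LOAD R1, [R4] → R1=M[100]=23
AND R5, R1 → R5=17&23=17
ADD R1, R5 → R1=23+17=40
ADD R4, 4 → R4=100+4=104
SUB R0, 1 → R0=7-1=6
CMP R0, 0  (cmp 6,0)
JNZ body: taken
XOR R5, 16 → R5=17^16=1
LOAD R1, [R4] → R1=M[104]=12
AND R5, R1 → R5=1&12=0
ADD R1, R5 → R1=12+0=12
ADD R4, 4 → R4=104+4=108
SUB R0, 1 → R0=6-1=5
CMP R0, 0  (cmp 5,0)
JNZ body: taken
XOR R5, 16 → R5=0^16=16
LOAD R1, [R4] → R1=M[108]=1
AND R5, R1 → R5=16&1=0
ADD R1, R5 → R1=1+0=1
ADD R4, 4 → R4=108+4=112
SUB R0, 1 → R0=5-1=4
CMP R0, 0  (cmp 4,0)
JNZ body: taken
XOR R5, 16 → R5=0^16=16
LOAD R1, [R4] → R1=M[112]=23
AND R5, R1 → R5=16&23=16
ADD R1, R5 → R1=23+16=39
ADD R4, 4 → R4=112+4=116
SUB R0, 1 → R0=4-1=3
CMP R0, 0  (cmp 3,0)
JNZ body: taken
XOR R5, 16 → R5=16^16=0
LOAD R1, [R4] → R1=M[116]=30
AND R5, R1 → R5=0&30=0
ADD R1, R5 → R1=30+0=30
ADD R4, 4 → R4=116+4=120
SUB R0, 1 → R0=3-1=2
CMP R0, 0  (cmp 2,0)
JNZ body: taken
XOR R5, 16 → R5=0^16=16
LOAD R1, [R4] → R1=M[120]=23
AND R5, R1 → R5=16&23=16
ADD R1, R5 → R1=23+16=39
ADD R4, 4 → R4=120+4=124
SUB R0, 1 → R0=2-1=1
CMP R0, 0  (cmp 1,0)
JNZ body: taken
XOR R5, 16 → R5=16^16=0
LOAD R1, [R4] → R1=M[124]=26
AND R5, R1 → R5=0&26=0
ADD R1, R5 → R1=26+0=26
ADD R4, 4 → R4=124+4=128
SUB R0, 1 → R0=1-1=0
CMP R0, 0  (cmp 0,0)
JNZ body: not taken
halt.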